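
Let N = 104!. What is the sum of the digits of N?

702

104! = 10299016745145627623848583864765044283053772454999072182325491776887871732475287174542709871683888003235965704141638377695179741979175588724736000000000000000000000000
Sum of its 167 digits: 702.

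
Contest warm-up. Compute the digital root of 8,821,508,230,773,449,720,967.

3

8+8+2+1+5+0+8+2+3+0+7+7+3+4+4+9+7+2+0+9+6+7 = 102
1+0+2 = 3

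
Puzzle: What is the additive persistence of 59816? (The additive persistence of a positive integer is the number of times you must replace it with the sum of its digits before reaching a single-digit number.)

59816 → 29 → 11 → 2 (3 steps)

3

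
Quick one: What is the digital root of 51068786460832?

5+1+0+6+8+7+8+6+4+6+0+8+3+2 = 64
6+4 = 10
1+0 = 1
(Equivalently, 51068786460832 mod 9 = 1.)

1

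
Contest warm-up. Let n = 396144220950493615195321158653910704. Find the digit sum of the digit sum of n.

8

First digit sum: 143.
1+4+3 = 8.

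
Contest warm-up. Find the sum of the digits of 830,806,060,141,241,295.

8+3+0+8+0+6+0+6+0+1+4+1+2+4+1+2+9+5 = 60

60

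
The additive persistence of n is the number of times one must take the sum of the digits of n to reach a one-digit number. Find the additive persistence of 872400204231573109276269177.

872400204231573109276269177 → 105 → 6 (2 steps)

2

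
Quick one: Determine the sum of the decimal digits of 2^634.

880

2^634 = 71288134650346800291268306339067051951456695425758748915299883092176174487635584164154887676833928121541286087087412614229511011271491218722697833120659596691437416786879139845044909253853184
Sum of its 191 digits: 880.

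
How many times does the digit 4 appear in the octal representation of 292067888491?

292067888491 in base 8 is 4200046446553.
The digit 4 appears 4 times.

4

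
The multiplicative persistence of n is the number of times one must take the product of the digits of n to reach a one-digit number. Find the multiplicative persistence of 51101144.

51101144 → 0 (1 step)

1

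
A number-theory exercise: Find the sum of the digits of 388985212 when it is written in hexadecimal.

388985212 in base 16 is 172F717C.
Digit sum: 1+7+2+15+7+1+7+12 = 52.

52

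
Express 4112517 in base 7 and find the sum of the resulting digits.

39

4112517 in base 7 is 46645563.
Digit sum: 4+6+6+4+5+5+6+3 = 39.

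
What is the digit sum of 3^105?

3^105 = 125236737537878753441860054533045969266612127846243
Sum of its 51 digits: 225.

225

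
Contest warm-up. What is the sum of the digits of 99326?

29

9+9+3+2+6 = 29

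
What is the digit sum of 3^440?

909

3^440 = 857732915902130819322162408365711029333798933009081907542010101230713445443489463994526475419504923047841995711407538175719778606068185025275806590271783363644560189299293994213889297048822325404770371325416801
Sum of its 210 digits: 909.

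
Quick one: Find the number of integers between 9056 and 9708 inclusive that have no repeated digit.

The integers in [9056, 9708] that have no repeated digit: 9056, 9057, 9058, 9061, 9062, 9063, …, 9706, 9708.
367 qualify.

367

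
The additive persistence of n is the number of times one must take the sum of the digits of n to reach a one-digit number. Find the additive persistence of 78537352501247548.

78537352501247548 → 76 → 13 → 4 (3 steps)

3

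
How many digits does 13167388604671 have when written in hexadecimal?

13167388604671 in base 16 is BF9C58538FF, which has 11 digits.

11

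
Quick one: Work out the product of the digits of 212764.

672

2×1×2×7×6×4 = 672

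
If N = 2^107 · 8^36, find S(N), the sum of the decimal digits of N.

311

2^107 · 8^36 = 52656145834278593348959013841835216159447547700274555627155488768
Sum of its 65 digits: 311.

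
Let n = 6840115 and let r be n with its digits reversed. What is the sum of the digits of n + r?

Reversal of 6840115 is 5110486; 6840115 + 5110486 = 11950601.
Digit sum of 11950601: 1+1+9+5+0+6+0+1 = 23.

23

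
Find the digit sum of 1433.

1+4+3+3 = 11

11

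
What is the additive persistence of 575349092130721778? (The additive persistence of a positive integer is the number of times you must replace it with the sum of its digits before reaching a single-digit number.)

2

575349092130721778 → 80 → 8 (2 steps)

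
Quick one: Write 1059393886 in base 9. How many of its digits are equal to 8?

1059393886 in base 9 is 2654383177.
The digit 8 appears 1 time.

1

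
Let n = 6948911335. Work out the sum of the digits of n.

6+9+4+8+9+1+1+3+3+5 = 49

49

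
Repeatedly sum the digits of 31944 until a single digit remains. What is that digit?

3+1+9+4+4 = 21
2+1 = 3

3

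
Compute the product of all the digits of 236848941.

2×3×6×8×4×8×9×4×1 = 331776

331776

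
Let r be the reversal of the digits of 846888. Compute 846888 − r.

-41760

Reverse of 846888 is 888648.
846888 − 888648 = -41760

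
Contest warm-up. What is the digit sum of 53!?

53! = 4274883284060025564298013753389399649690343788366813724672000000000000
Sum of its 70 digits: 279.

279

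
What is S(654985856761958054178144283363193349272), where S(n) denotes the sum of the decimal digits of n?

191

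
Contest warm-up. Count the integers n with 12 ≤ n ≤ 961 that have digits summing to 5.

20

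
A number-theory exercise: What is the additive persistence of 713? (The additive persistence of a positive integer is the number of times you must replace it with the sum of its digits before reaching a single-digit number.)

713 → 11 → 2 (2 steps)

2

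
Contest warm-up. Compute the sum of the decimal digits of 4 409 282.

29

4+4+0+9+2+8+2 = 29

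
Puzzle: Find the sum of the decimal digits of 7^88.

277

7^88 = 233683216210633558353880137011125430143959282107856711392134007594290612801
Sum of its 75 digits: 277.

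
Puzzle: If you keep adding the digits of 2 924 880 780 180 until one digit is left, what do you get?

3

2+9+2+4+8+8+0+7+8+0+1+8+0 = 57
5+7 = 12
1+2 = 3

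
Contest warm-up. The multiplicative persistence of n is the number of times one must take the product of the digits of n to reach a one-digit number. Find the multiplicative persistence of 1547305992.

1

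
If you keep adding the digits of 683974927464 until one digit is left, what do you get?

6

6+8+3+9+7+4+9+2+7+4+6+4 = 69
6+9 = 15
1+5 = 6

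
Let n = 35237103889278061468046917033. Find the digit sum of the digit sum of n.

First digit sum: 124.
1+2+4 = 7.

7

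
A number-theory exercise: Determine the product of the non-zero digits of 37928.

3×7×9×2×8 = 3024

3024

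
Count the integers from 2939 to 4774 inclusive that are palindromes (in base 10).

The integers in [2939, 4774] that are palindromes (in base 10): 2992, 3003, 3113, 3223, 3333, 3443, …, 4664, 4774.
19 qualify.

19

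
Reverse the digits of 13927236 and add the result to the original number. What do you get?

Reverse of 13927236 is 63272931.
13927236 + 63272931 = 77200167

77200167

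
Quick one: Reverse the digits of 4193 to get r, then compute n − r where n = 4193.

Reverse of 4193 is 3914.
4193 − 3914 = 279

279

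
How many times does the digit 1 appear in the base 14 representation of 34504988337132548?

1

34504988337132548 in base 14 is 3168944BC47C524.
The digit 1 appears 1 time.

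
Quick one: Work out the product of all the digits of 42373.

4×2×3×7×3 = 504

504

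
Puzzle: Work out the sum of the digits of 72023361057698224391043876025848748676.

7+2+0+2+3+3+6+1+0+5+7+6+9+8+2+2+4+3+9+1+0+4+3+8+7+6+0+2+5+8+4+8+7+4+8+6+7+6 = 173

173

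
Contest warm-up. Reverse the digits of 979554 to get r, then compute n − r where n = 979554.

523575

Reverse of 979554 is 455979.
979554 − 455979 = 523575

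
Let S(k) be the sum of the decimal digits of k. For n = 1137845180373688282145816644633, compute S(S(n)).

10

First digit sum: 136.
1+3+6 = 10.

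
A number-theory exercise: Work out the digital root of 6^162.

The digital root of n equals n mod 9 (or 9 when 9 | n), so we need 6^162 mod 9.
6^162 ≡ 0 (mod 9), so the digital root is 9.

9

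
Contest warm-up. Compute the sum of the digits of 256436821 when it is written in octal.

32

256436821 in base 8 is 1722165125.
Digit sum: 1+7+2+2+1+6+5+1+2+5 = 32.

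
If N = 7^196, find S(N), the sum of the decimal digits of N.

745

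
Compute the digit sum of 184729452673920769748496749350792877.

1+8+4+7+2+9+4+5+2+6+7+3+9+2+0+7+6+9+7+4+8+4+9+6+7+4+9+3+5+0+7+9+2+8+7+7 = 197

197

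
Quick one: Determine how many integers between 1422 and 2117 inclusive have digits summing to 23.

21

The integers in [1422, 2117] that have digits summing to 23: 1499, 1589, 1598, 1679, 1688, 1697, …, 1985, 1994.
21 qualify.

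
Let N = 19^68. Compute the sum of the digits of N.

415

19^68 = 902079606596111390074904829592133306678985676093985838176871085024218578910930387981841
Sum of its 87 digits: 415.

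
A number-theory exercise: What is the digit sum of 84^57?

84^57 = 48296905520712573894191361984080926030470218636046064467890287046962006060939597009263227547218395664423583744
Sum of its 110 digits: 486.

486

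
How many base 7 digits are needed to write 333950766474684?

18

333950766474684 in base 7 is 130225101211132632, which has 18 digits.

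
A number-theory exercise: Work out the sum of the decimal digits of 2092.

2+0+9+2 = 13

13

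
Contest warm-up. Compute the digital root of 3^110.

The digital root of n equals n mod 9 (or 9 when 9 | n), so we need 3^110 mod 9.
3^110 ≡ 0 (mod 9), so the digital root is 9.

9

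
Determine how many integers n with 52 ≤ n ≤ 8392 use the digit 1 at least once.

3039

The integers in [52, 8392] that use the digit 1 at least once: 61, 71, 81, 91, 100, 101, …, 8381, 8391.
3039 qualify.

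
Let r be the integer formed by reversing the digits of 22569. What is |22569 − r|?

73953

Reverse of 22569 is 96522.
|22569 − 96522| = 73953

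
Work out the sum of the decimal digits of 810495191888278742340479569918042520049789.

8+1+0+4+9+5+1+9+1+8+8+8+2+7+8+7+4+2+3+4+0+4+7+9+5+6+9+9+1+8+0+4+2+5+2+0+0+4+9+7+8+9 = 207

207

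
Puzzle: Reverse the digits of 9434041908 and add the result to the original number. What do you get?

17525446257

Reverse of 9434041908 is 8091404349.
9434041908 + 8091404349 = 17525446257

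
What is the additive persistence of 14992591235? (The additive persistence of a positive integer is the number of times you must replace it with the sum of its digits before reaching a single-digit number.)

2

14992591235 → 50 → 5 (2 steps)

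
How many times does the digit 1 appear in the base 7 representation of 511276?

1

511276 in base 7 is 4226413.
The digit 1 appears 1 time.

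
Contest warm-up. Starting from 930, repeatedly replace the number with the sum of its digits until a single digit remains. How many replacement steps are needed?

930 → 12 → 3 (2 steps)

2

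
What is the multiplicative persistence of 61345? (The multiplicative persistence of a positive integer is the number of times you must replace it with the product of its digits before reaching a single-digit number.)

2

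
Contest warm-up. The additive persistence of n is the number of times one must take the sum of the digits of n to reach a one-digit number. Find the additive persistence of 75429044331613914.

75429044331613914 → 66 → 12 → 3 (3 steps)

3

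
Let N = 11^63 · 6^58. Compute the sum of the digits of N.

11^63 · 6^58 = 550188726339855743527691566086698879285449654912724864770313509348990205431008678706723624146498656014744682496
Sum of its 111 digits: 540.

540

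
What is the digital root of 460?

4+6+0 = 10
1+0 = 1
(Equivalently, 460 mod 9 = 1.)

1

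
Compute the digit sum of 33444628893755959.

94

3+3+4+4+4+6+2+8+8+9+3+7+5+5+9+5+9 = 94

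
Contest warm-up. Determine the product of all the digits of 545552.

5000

5×4×5×5×5×2 = 5000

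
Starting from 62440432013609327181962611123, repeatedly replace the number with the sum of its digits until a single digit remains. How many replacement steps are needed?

62440432013609327181962611123 → 97 → 16 → 7 (3 steps)

3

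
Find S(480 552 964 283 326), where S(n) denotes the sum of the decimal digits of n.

67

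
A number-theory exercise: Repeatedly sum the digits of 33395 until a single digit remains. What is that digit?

5

3+3+3+9+5 = 23
2+3 = 5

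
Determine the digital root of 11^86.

The digital root of n equals n mod 9 (or 9 when 9 | n), so we need 11^86 mod 9.
11^86 ≡ 4 (mod 9), so the digital root is 4.

4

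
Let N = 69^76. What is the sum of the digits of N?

69^76 = 56562799485274331556813203158139745762345810346402700201671279384395377205731839020693363281434699876807745374223203167658449533104102809681
Sum of its 140 digits: 603.

603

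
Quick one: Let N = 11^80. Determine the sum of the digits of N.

409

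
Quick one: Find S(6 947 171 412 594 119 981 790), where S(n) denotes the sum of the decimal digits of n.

6+9+4+7+1+7+1+4+1+2+5+9+4+1+1+9+9+8+1+7+9+0 = 105

105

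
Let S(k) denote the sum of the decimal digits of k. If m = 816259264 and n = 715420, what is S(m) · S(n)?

S(816259264) = 8+1+6+2+5+9+2+6+4 = 43.
S(715420) = 7+1+5+4+2+0 = 19.
43 · 19 = 817.

817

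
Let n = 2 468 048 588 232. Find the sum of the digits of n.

60

2+4+6+8+0+4+8+5+8+8+2+3+2 = 60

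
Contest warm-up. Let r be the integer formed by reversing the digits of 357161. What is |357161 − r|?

195408

Reverse of 357161 is 161753.
|357161 − 161753| = 195408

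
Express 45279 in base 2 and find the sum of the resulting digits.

45279 in base 2 is 1011000011011111.
Digit sum: 1+0+1+1+0+0+0+0+1+1+0+1+1+1+1+1 = 10.

10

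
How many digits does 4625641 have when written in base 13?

6

4625641 in base 13 is C5C587, which has 6 digits.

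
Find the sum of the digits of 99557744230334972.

83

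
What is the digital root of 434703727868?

5

4+3+4+7+0+3+7+2+7+8+6+8 = 59
5+9 = 14
1+4 = 5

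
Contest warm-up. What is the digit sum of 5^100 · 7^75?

589

5^100 · 7^75 = 19026260326172082231033208679447129746176224206048820781232359014256528329159635070784599756264776626579759977175854146480560302734375
Sum of its 134 digits: 589.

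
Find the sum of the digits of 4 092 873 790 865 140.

73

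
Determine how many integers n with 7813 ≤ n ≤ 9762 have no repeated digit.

1044

The integers in [7813, 9762] that have no repeated digit: 7813, 7814, 7815, 7816, 7819, 7820, …, 9761, 9762.
1044 qualify.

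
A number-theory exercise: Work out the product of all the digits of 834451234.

8×3×4×4×5×1×2×3×4 = 46080

46080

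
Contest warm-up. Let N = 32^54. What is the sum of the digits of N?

361

32^54 = 1897137590064188545819787018382342682267975428761855001222473056385648716020711424
Sum of its 82 digits: 361.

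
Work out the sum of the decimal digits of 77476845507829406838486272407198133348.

7+7+4+7+6+8+4+5+5+0+7+8+2+9+4+0+6+8+3+8+4+8+6+2+7+2+4+0+7+1+9+8+1+3+3+3+4+8 = 188

188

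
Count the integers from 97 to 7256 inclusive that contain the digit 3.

The integers in [97, 7256] that contain the digit 3: 103, 113, 123, 130, 131, 132, …, 7243, 7253.
2660 qualify.

2660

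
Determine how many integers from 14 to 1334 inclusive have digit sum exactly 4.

The integers in [14, 1334] that have digit sum exactly 4: 22, 31, 40, 103, 112, 121, …, 1210, 1300.
23 qualify.

23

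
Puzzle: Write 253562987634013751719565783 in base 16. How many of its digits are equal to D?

253562987634013751719565783 in base 16 is D1BE0D1A4CE2071CC119D7.
The digit D appears 3 times.

3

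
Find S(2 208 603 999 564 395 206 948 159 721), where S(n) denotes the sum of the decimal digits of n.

134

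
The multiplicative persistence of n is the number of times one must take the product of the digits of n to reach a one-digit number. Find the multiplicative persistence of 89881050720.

1

89881050720 → 0 (1 step)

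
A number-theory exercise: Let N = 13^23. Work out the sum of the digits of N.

106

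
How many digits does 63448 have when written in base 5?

7

63448 in base 5 is 4012243, which has 7 digits.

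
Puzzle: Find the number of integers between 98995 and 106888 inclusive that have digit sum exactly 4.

20

The integers in [98995, 106888] that have digit sum exactly 4: 100003, 100012, 100021, 100030, 100102, 100111, …, 102100, 103000.
20 qualify.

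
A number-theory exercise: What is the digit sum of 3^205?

486

3^205 = 64544199296837568949323861254694449319503728994774862521821715702599475289016430467635481867692243
Sum of its 98 digits: 486.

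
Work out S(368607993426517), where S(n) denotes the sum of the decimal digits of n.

3+6+8+6+0+7+9+9+3+4+2+6+5+1+7 = 76

76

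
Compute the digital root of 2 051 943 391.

2+0+5+1+9+4+3+3+9+1 = 37
3+7 = 10
1+0 = 1

1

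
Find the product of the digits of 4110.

0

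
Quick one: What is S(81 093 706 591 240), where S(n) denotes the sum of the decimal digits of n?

8+1+0+9+3+7+0+6+5+9+1+2+4+0 = 55

55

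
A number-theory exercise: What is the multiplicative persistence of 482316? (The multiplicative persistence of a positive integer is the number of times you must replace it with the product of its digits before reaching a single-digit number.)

3

482316 → 1152 → 10 → 0 (3 steps)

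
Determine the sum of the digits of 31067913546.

45

3+1+0+6+7+9+1+3+5+4+6 = 45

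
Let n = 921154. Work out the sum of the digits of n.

9+2+1+1+5+4 = 22

22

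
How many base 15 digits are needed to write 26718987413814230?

26718987413814230 in base 15 is DADEC2A53D57A5, which has 14 digits.

14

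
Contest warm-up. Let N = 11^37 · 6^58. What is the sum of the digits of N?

387

11^37 · 6^58 = 461638342575496428208233910771977781017386964702529131959980119244338620494969307136
Sum of its 84 digits: 387.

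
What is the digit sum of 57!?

270

57! = 40526919504877216755680601905432322134980384796226602145184481280000000000000
Sum of its 77 digits: 270.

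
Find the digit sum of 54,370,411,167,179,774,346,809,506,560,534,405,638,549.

5+4+3+7+0+4+1+1+1+6+7+1+7+9+7+7+4+3+4+6+8+0+9+5+0+6+5+6+0+5+3+4+4+0+5+6+3+8+5+4+9 = 182

182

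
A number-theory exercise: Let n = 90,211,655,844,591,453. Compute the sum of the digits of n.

9+0+2+1+1+6+5+5+8+4+4+5+9+1+4+5+3 = 72

72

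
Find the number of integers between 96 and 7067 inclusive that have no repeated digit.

The integers in [96, 7067] that have no repeated digit: 96, 97, 98, 102, 103, 104, …, 7064, 7065.
3715 qualify.

3715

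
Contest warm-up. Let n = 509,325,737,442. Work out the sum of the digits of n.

5+0+9+3+2+5+7+3+7+4+4+2 = 51

51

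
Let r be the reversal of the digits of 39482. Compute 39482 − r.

10989

Reverse of 39482 is 28493.
39482 − 28493 = 10989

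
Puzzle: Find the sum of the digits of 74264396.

41

7+4+2+6+4+3+9+6 = 41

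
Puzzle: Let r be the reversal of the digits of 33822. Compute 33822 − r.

Reverse of 33822 is 22833.
33822 − 22833 = 10989

10989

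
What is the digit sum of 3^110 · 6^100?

3^110 · 6^100 = 19882136794112445344690962609309105385193300083119045384813874478919444551781266198425992965791046673019113559463090257859836903424
Sum of its 131 digits: 594.

594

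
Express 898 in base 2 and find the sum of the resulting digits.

898 in base 2 is 1110000010.
Digit sum: 1+1+1+0+0+0+0+0+1+0 = 4.

4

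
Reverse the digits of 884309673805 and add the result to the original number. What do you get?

1392686577293

Reverse of 884309673805 is 508376903488.
884309673805 + 508376903488 = 1392686577293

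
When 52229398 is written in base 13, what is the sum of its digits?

52229398 in base 13 is AA89090.
Digit sum: 10+10+8+9+0+9+0 = 46.

46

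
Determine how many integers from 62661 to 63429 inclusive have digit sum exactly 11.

The integers in [62661, 63429] that have digit sum exactly 11: 63002, 63011, 63020, 63101, 63110, 63200.
6 qualify.

6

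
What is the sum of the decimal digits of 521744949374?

5+2+1+7+4+4+9+4+9+3+7+4 = 59

59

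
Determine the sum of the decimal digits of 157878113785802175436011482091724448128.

1+5+7+8+7+8+1+1+3+7+8+5+8+0+2+1+7+5+4+3+6+0+1+1+4+8+2+0+9+1+7+2+4+4+4+8+1+2+8 = 163

163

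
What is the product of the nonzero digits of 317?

3×1×7 = 21

21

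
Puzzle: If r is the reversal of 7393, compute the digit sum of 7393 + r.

8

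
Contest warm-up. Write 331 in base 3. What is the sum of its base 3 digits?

5

331 in base 3 is 110021.
Digit sum: 1+1+0+0+2+1 = 5.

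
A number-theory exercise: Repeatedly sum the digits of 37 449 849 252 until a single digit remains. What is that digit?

3

3+7+4+4+9+8+4+9+2+5+2 = 57
5+7 = 12
1+2 = 3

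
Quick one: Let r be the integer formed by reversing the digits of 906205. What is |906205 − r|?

Reverse of 906205 is 502609.
|906205 − 502609| = 403596

403596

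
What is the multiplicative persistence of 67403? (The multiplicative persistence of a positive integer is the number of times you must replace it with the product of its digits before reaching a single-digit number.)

67403 → 0 (1 step)

1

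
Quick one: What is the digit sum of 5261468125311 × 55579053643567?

5261468125311 × 55579053643567 = 292427419180577967485024337
Sum of its 27 digits: 126.

126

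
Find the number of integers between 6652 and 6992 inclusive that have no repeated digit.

168

The integers in [6652, 6992] that have no repeated digit: 6701, 6702, 6703, 6704, 6705, 6708, …, 6985, 6987.
168 qualify.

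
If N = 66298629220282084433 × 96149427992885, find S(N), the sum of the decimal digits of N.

66298629220282084433 × 96149427992885 = 6374575276242493669978347293259205
Sum of its 34 digits: 172.

172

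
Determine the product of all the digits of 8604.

8×6×0×4 = 0

0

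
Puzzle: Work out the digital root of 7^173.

The digital root of n equals n mod 9 (or 9 when 9 | n), so we need 7^173 mod 9.
7^173 ≡ 4 (mod 9), so the digital root is 4.

4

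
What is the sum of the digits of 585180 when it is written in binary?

585180 in base 2 is 10001110110111011100.
Digit sum: 1+0+0+0+1+1+1+0+1+1+0+1+1+1+0+1+1+1+0+0 = 12.

12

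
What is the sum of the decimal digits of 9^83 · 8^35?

9^83 · 8^35 = 646067401058295098769656535059638743967443843113748690915113822346568859748358610164410884549992880390094716928
Sum of its 111 digits: 540.

540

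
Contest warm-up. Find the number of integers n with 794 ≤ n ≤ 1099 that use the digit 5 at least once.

The integers in [794, 1099] that use the digit 5 at least once: 795, 805, 815, 825, 835, 845, …, 1085, 1095.
58 qualify.

58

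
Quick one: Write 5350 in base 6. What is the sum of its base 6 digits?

15

5350 in base 6 is 40434.
Digit sum: 4+0+4+3+4 = 15.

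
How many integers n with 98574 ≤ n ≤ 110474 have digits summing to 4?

26

The integers in [98574, 110474] that have digits summing to 4: 100003, 100012, 100021, 100030, 100102, 100111, …, 110110, 110200.
26 qualify.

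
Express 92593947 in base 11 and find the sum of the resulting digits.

37

92593947 in base 11 is 482A3226.
Digit sum: 4+8+2+10+3+2+2+6 = 37.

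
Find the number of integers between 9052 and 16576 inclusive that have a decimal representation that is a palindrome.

The integers in [9052, 16576] that have a decimal representation that is a palindrome: 9119, 9229, 9339, 9449, 9559, 9669, …, 16461, 16561.
75 qualify.

75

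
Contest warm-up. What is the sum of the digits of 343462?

22

3+4+3+4+6+2 = 22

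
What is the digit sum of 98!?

98! = 9426890448883247745626185743057242473809693764078951663494238777294707070023223798882976159207729119823605850588608460429412647567360000000000000000000000
Sum of its 154 digits: 639.

639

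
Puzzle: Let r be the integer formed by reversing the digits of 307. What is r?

Reversing 307 gives 703.

703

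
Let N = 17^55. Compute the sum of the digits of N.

314

17^55 = 47281437919523785105637649421170102074198138677247896785466116833393
Sum of its 68 digits: 314.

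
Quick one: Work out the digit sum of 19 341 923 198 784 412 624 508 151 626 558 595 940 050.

177

1+9+3+4+1+9+2+3+1+9+8+7+8+4+4+1+2+6+2+4+5+0+8+1+5+1+6+2+6+5+5+8+5+9+5+9+4+0+0+5+0 = 177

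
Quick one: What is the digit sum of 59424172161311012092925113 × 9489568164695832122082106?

259

59424172161311012092925113 × 9489568164695832122082106 = 563909732355381300677618610886966876524781495327978
Sum of its 51 digits: 259.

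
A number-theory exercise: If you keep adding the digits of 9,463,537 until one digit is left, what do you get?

9+4+6+3+5+3+7 = 37
3+7 = 10
1+0 = 1

1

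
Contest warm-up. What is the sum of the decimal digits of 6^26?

6^26 = 170581728179578208256
Sum of its 21 digits: 99.

99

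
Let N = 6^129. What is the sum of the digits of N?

450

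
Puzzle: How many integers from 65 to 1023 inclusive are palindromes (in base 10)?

95

The integers in [65, 1023] that are palindromes (in base 10): 66, 77, 88, 99, 101, 111, …, 999, 1001.
95 qualify.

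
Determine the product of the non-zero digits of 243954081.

2×4×3×9×5×4×8×1 = 34560

34560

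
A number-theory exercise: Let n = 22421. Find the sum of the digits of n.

2+2+4+2+1 = 11

11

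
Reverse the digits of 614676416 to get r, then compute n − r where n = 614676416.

0

Reverse of 614676416 is 614676416.
614676416 − 614676416 = 0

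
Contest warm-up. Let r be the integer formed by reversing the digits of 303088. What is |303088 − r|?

Reverse of 303088 is 880303.
|303088 − 880303| = 577215

577215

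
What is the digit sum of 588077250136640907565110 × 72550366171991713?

588077250136640907565110 × 72550366171991713 = 42665219834831261481751253088257927933430
Sum of its 41 digits: 177.

177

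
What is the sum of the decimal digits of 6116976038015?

53

6+1+1+6+9+7+6+0+3+8+0+1+5 = 53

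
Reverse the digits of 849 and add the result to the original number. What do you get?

Reverse of 849 is 948.
849 + 948 = 1797

1797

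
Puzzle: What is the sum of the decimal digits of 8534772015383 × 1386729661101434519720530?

8534772015383 × 1386729661101434519720530 = 11835421504470074875467594486020912990
Sum of its 38 digits: 161.

161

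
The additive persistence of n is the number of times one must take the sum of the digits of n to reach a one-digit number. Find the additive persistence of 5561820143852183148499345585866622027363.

3

5561820143852183148499345585866622027363 → 178 → 16 → 7 (3 steps)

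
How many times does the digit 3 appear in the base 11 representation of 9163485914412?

3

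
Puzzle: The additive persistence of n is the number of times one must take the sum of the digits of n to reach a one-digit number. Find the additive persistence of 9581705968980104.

2

9581705968980104 → 80 → 8 (2 steps)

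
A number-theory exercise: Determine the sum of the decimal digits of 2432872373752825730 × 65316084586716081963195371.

214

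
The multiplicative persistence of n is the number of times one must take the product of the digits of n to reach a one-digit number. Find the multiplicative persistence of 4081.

4081 → 0 (1 step)

1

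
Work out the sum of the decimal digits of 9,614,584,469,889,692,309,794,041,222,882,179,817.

192

9+6+1+4+5+8+4+4+6+9+8+8+9+6+9+2+3+0+9+7+9+4+0+4+1+2+2+2+8+8+2+1+7+9+8+1+7 = 192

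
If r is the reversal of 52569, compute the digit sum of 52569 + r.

Reversal of 52569 is 96525; 52569 + 96525 = 149094.
Digit sum of 149094: 1+4+9+0+9+4 = 27.

27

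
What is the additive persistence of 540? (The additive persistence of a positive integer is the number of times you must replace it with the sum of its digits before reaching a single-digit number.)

1

540 → 9 (1 step)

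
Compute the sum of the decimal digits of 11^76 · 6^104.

675

11^76 · 6^104 = 11846065016781732643000345932260887692764477804892508846866771301162344192717725698905141645568262000892517105087798615582655619313913252601214380021602379104256
Sum of its 161 digits: 675.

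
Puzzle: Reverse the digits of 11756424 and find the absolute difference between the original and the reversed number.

Reverse of 11756424 is 42465711.
|11756424 − 42465711| = 30709287

30709287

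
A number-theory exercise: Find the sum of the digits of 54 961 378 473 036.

5+4+9+6+1+3+7+8+4+7+3+0+3+6 = 66

66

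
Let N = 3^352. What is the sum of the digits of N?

747

3^352 = 884467056134897769177403028352204277531894146980966017349124212298943513062971345024451521058208349266478534208013045806724329989399740544099720742247653959918481338241
Sum of its 168 digits: 747.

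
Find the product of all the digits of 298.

2×9×8 = 144

144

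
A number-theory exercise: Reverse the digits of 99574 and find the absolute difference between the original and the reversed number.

Reverse of 99574 is 47599.
|99574 − 47599| = 51975

51975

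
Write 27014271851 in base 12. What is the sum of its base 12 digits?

50

27014271851 in base 12 is 529B03720B.
Digit sum: 5+2+9+11+0+3+7+2+0+11 = 50.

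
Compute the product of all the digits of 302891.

3×0×2×8×9×1 = 0

0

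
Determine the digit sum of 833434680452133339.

72

8+3+3+4+3+4+6+8+0+4+5+2+1+3+3+3+3+9 = 72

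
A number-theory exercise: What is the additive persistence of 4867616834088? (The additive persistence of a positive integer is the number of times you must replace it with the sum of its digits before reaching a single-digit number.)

3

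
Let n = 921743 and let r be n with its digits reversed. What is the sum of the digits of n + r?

34

Reversal of 921743 is 347129; 921743 + 347129 = 1268872.
Digit sum of 1268872: 1+2+6+8+8+7+2 = 34.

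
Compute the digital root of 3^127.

The digital root of n equals n mod 9 (or 9 when 9 | n), so we need 3^127 mod 9.
3^127 ≡ 0 (mod 9), so the digital root is 9.

9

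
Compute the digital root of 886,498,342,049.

2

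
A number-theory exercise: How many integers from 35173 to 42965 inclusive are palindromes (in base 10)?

78

The integers in [35173, 42965] that are palindromes (in base 10): 35253, 35353, 35453, 35553, 35653, 35753, …, 42824, 42924.
78 qualify.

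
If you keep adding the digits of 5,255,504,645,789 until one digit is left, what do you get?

2

5+2+5+5+5+0+4+6+4+5+7+8+9 = 65
6+5 = 11
1+1 = 2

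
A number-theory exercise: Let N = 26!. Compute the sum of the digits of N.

81

26! = 403291461126605635584000000
Sum of its 27 digits: 81.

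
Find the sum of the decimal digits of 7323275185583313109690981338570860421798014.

185

7+3+2+3+2+7+5+1+8+5+5+8+3+3+1+3+1+0+9+6+9+0+9+8+1+3+3+8+5+7+0+8+6+0+4+2+1+7+9+8+0+1+4 = 185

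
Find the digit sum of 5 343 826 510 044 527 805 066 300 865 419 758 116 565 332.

5+3+4+3+8+2+6+5+1+0+0+4+4+5+2+7+8+0+5+0+6+6+3+0+0+8+6+5+4+1+9+7+5+8+1+1+6+5+6+5+3+3+2 = 172

172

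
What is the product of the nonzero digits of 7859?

2520

7×8×5×9 = 2520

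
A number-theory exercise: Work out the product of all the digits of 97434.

3024

9×7×4×3×4 = 3024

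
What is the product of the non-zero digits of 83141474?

10752

8×3×1×4×1×4×7×4 = 10752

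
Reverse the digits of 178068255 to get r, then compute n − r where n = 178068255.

-374792616

Reverse of 178068255 is 552860871.
178068255 − 552860871 = -374792616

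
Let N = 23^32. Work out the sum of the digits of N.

169

23^32 = 37608910510519071039902074217516707306379521
Sum of its 44 digits: 169.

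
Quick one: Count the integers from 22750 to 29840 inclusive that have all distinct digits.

The integers in [22750, 29840] that have all distinct digits: 23014, 23015, 23016, 23017, 23018, 23019, …, 29837, 29840.
2329 qualify.

2329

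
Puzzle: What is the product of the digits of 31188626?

13824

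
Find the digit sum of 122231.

11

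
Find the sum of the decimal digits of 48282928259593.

4+8+2+8+2+9+2+8+2+5+9+5+9+3 = 76

76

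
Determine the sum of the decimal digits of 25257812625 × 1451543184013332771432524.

144

25257812625 × 1451543184013332771432524 = 36662805758904654642614644022815500
Sum of its 35 digits: 144.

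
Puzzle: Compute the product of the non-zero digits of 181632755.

1×8×1×6×3×2×7×5×5 = 50400

50400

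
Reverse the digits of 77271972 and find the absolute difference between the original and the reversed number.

Reverse of 77271972 is 27917277.
|77271972 − 27917277| = 49354695

49354695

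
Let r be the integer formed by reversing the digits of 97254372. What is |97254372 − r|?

69909093

Reverse of 97254372 is 27345279.
|97254372 − 27345279| = 69909093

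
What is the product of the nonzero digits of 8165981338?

8×1×6×5×9×8×1×3×3×8 = 1244160

1244160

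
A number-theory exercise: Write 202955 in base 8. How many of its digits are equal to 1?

202955 in base 8 is 614313.
The digit 1 appears 2 times.

2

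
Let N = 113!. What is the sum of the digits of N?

113! = 22311927486598136465966070212187151182564399087952213171022161345724023063584214692821047352118139068425569179220877461124773845924561575264739138192463311667200000000000000000000000000
Sum of its 185 digits: 666.

666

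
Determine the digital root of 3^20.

The digital root of n equals n mod 9 (or 9 when 9 | n), so we need 3^20 mod 9.
3^20 ≡ 0 (mod 9), so the digital root is 9.

9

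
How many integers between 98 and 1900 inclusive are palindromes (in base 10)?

The integers in [98, 1900] that are palindromes (in base 10): 99, 101, 111, 121, 131, 141, …, 1771, 1881.
100 qualify.

100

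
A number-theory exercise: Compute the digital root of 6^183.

The digital root of n equals n mod 9 (or 9 when 9 | n), so we need 6^183 mod 9.
6^183 ≡ 0 (mod 9), so the digital root is 9.

9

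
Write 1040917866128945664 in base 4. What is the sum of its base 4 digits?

36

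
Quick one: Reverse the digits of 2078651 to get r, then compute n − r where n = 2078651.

509949

Reverse of 2078651 is 1568702.
2078651 − 1568702 = 509949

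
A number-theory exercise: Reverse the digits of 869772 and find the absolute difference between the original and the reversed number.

591804

Reverse of 869772 is 277968.
|869772 − 277968| = 591804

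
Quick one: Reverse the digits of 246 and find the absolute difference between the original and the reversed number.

396

Reverse of 246 is 642.
|246 − 642| = 396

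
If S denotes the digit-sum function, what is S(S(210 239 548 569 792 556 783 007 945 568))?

First digit sum: 150.
1+5+0 = 6.

6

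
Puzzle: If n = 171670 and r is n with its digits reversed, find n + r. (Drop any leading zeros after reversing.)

247841

Reverse of 171670 is 76171.
171670 + 76171 = 247841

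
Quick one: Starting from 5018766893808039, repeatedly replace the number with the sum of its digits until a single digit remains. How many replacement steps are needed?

2

5018766893808039 → 81 → 9 (2 steps)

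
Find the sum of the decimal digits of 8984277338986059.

8+9+8+4+2+7+7+3+3+8+9+8+6+0+5+9 = 96

96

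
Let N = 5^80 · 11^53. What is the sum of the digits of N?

512

5^80 · 11^53 = 1292446754364809525766950642760548831210928852619797907726145587845793631653901201161716016940772533416748046875
Sum of its 112 digits: 512.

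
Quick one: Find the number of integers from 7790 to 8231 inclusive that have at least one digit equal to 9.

The integers in [7790, 8231] that have at least one digit equal to 9: 7790, 7791, 7792, 7793, 7794, 7795, …, 8219, 8229.
170 qualify.

170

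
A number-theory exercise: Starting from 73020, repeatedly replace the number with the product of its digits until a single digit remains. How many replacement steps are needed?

73020 → 0 (1 step)

1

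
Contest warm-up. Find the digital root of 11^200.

4

The digital root of n equals n mod 9 (or 9 when 9 | n), so we need 11^200 mod 9.
11^200 ≡ 4 (mod 9), so the digital root is 4.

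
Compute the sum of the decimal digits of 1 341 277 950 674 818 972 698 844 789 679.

176

1+3+4+1+2+7+7+9+5+0+6+7+4+8+1+8+9+7+2+6+9+8+8+4+4+7+8+9+6+7+9 = 176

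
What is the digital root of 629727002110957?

4

6+2+9+7+2+7+0+0+2+1+1+0+9+5+7 = 58
5+8 = 13
1+3 = 4
(Equivalently, 629727002110957 mod 9 = 4.)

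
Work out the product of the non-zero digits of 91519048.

9×1×5×1×9×4×8 = 12960

12960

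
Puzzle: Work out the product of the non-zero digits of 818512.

8×1×8×5×1×2 = 640

640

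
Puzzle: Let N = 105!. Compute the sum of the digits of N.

105! = 1081396758240290900504101305800329649720646107774902579144176636573226531909905153326984536526808240339776398934872029657993872907813436816097280000000000000000000000000
Sum of its 169 digits: 648.

648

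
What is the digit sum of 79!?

441

79! = 894618213078297528685144171539831652069808216779571907213868063227837990693501860533361810841010176000000000000000000
Sum of its 117 digits: 441.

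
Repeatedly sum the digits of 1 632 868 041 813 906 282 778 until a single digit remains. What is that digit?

1+6+3+2+8+6+8+0+4+1+8+1+3+9+0+6+2+8+2+7+7+8 = 100
1+0+0 = 1

1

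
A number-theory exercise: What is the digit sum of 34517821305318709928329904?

113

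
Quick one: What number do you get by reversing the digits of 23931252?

Reversing 23931252 gives 25213932.

25213932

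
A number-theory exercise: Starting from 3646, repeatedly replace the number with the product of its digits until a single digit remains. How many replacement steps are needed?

3646 → 432 → 24 → 8 (3 steps)

3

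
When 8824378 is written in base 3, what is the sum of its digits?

8824378 in base 3 is 121121022202211.
Digit sum: 1+2+1+1+2+1+0+2+2+2+0+2+2+1+1 = 20.

20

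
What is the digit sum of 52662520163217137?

5+2+6+6+2+5+2+0+1+6+3+2+1+7+1+3+7 = 59

59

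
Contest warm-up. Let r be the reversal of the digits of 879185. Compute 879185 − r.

Reverse of 879185 is 581978.
879185 − 581978 = 297207

297207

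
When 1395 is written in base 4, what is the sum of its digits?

1395 in base 4 is 111303.
Digit sum: 1+1+1+3+0+3 = 9.

9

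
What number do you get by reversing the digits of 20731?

Reversing 20731 gives 13702.

13702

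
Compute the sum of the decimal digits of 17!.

63

17! = 355687428096000
Sum of its 15 digits: 63.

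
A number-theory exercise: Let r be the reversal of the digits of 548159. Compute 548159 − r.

-403686

Reverse of 548159 is 951845.
548159 − 951845 = -403686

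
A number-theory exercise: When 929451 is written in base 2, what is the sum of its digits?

12

929451 in base 2 is 11100010111010101011.
Digit sum: 1+1+1+0+0+0+1+0+1+1+1+0+1+0+1+0+1+0+1+1 = 12.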